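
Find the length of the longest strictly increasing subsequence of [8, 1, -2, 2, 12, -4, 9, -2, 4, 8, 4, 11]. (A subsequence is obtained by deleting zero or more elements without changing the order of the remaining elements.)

Let dp[i] be the longest increasing subsequence ending at position i. Then dp = [1, 1, 1, 2, 3, 1, 3, 2, 3, 4, 3, 5].
The maximum is 5; one witness is 1, 2, 4, 8, 11 at positions 2,4,9,10,12.

5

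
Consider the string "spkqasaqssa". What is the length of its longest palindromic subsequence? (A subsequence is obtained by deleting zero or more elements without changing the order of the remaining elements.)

Using dp[i][j] = 2 + dp[i+1][j−1] if the ends match, else max(dp[i+1][j], dp[i][j−1]):
dp[1][11] = 7. A witness is sqasaqs at positions 1,4,5,6,7,8,10.

7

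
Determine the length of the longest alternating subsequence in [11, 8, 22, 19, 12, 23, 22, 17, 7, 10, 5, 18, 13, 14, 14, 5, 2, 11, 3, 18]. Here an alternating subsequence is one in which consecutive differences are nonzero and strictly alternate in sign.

Track the best alternating length ending on an up-step vs a down-step at each position: up/down = 1/1, 1/2, 3/1, 3/4, 3/4, 5/1, 5/6, 5/6, 1/6, 7/6, 1/8, 9/6, 9/10, 11/10, 11/10, 1/12, 1/12, 13/12, 13/14, 15/6.
The maximum over both is 15; one such subsequence is 11, 8, 22, 19, 23, 7, 10, 5, 18, 13, 14, 5, 11, 3, 18.

15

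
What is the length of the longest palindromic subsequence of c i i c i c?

Using dp[i][j] = 2 + dp[i+1][j−1] if the ends match, else max(dp[i+1][j], dp[i][j−1]):
dp[1][6] = 5. A witness is cicic at positions 1,2,4,5,6.

5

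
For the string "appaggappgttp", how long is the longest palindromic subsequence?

One longest palindromic subsequence is ppaggapp (positions 2,3,4,5,6,7,9,13); it reads the same forward and backward, and the interval DP gives dp[1][13] = 8.

8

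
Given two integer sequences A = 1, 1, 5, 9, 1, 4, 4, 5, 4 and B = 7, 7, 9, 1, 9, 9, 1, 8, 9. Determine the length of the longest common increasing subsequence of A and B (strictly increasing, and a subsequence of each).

2

A longest common strictly increasing subsequence is 1, 9 (length 2); it appears in order in both A and B, and no longer such subsequence exists.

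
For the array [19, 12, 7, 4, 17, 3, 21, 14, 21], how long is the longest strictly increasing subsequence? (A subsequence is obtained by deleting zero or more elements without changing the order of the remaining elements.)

3

One longest increasing subsequence is 12, 17, 21 (positions 2,5,7), of length 3; no longer one exists.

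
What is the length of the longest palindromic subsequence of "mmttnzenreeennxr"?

One longest palindromic subsequence is nneeenn (positions 5,8,10,11,12,13,14); it reads the same forward and backward, and the interval DP gives dp[1][16] = 7.

7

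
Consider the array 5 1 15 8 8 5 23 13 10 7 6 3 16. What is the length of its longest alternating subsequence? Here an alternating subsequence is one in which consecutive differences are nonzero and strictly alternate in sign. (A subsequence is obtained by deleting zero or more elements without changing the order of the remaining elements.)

Track the best alternating length ending on an up-step vs a down-step at each position: up/down = 1/1, 1/2, 3/1, 3/4, 3/4, 3/4, 5/1, 5/6, 5/6, 5/6, 5/6, 3/6, 7/6.
The maximum over both is 7; one such subsequence is 5, 1, 15, 8, 23, 13, 16.

7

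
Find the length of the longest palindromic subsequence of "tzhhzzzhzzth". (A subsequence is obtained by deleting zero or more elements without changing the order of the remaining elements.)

One longest palindromic subsequence is tzhzzzhzt (positions 1,2,4,5,6,7,8,10,11); it reads the same forward and backward, and the interval DP gives dp[1][12] = 9.

9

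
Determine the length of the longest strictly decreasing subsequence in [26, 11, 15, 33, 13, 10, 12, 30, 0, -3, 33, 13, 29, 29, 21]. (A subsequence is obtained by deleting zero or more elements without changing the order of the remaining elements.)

6

Let dp[i] be the longest decreasing subsequence ending at position i. Then dp = [1, 2, 2, 1, 3, 4, 4, 2, 5, 6, 1, 3, 3, 3, 4].
The maximum is 6; one witness is 26, 15, 13, 10, 0, -3 at positions 1,3,5,6,9,10.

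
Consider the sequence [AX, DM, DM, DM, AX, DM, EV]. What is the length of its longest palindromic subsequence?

One longest palindromic subsequence is AX DM DM DM AX (positions 1,2,3,4,5); it reads the same forward and backward, and the interval DP gives dp[1][7] = 5.

5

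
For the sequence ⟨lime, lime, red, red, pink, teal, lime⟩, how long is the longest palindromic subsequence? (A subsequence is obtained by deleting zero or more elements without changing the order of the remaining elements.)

One longest palindromic subsequence is lime red red lime (positions 1,3,4,7); it reads the same forward and backward, and the interval DP gives dp[1][7] = 4.

4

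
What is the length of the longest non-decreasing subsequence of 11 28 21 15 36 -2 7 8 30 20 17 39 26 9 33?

Scanning left to right, the best length ending at each element is: 11→1, 28→2, 21→2, 15→2, 36→3, -2→1, 7→2, 8→3, 30→4, 20→4, 17→4, 39→5, 26→5, 9→4, 33→6.
So the longest non-decreasing subsequence has length 6, e.g. -2, 7, 8, 20, 26, 33.

6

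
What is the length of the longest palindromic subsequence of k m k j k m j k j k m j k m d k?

One longest palindromic subsequence is kmkjmkjkmjkmk (positions 1,2,3,4,6,8,9,10,11,12,13,14,16); it reads the same forward and backward, and the interval DP gives dp[1][16] = 13.

13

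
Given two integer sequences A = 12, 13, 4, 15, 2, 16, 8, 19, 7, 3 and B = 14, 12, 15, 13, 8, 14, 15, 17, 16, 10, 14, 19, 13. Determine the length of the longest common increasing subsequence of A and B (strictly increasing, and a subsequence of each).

5

For each value that appears in both, track the longest common increasing run ending there.
The best achievable length is 5; one witness is 12, 13, 15, 16, 19 (A-positions 1,2,4,6,8, B-positions 2,4,7,9,12).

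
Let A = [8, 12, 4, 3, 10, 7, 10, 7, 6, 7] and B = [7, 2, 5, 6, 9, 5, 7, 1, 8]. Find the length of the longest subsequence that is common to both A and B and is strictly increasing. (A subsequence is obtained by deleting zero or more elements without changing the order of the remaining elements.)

A longest common strictly increasing subsequence is 6, 7 (length 2); it appears in order in both A and B, and no longer such subsequence exists.

2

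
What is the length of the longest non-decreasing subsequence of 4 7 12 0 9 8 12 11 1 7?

4

One longest non-decreasing subsequence is 4, 7, 12, 12 (positions 1,2,3,7), of length 4; no longer one exists.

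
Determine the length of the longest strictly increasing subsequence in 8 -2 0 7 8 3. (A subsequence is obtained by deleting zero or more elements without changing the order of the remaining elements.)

4

Let dp[i] be the longest increasing subsequence ending at position i. Then dp = [1, 1, 2, 3, 4, 3].
The maximum is 4; one witness is -2, 0, 7, 8 at positions 2,3,4,5.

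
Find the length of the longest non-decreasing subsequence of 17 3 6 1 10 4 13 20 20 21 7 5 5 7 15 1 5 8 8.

Let dp[i] be the longest non-decreasing subsequence ending at position i. Then dp = [1, 1, 2, 1, 3, 2, 4, 5, 6, 7, 3, 3, 4, 5, 6, 2, 5, 6, 7].
The maximum is 7; one witness is 3, 6, 10, 13, 20, 20, 21 at positions 2,3,5,7,8,9,10.

7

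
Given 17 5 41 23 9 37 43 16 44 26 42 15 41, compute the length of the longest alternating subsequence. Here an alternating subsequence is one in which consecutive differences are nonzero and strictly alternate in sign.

11

Track the best alternating length ending on an up-step vs a down-step at each position: up/down = 1/1, 1/2, 3/1, 3/4, 3/4, 5/4, 5/1, 5/6, 7/1, 7/8, 9/8, 5/10, 11/10.
The maximum over both is 11; one such subsequence is 17, 5, 41, 23, 37, 16, 44, 26, 42, 15, 41.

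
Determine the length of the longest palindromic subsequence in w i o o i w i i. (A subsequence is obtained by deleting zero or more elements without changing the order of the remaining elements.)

6

Using dp[i][j] = 2 + dp[i+1][j−1] if the ends match, else max(dp[i+1][j], dp[i][j−1]):
dp[1][8] = 6. A witness is wiooiw at positions 1,2,3,4,5,6.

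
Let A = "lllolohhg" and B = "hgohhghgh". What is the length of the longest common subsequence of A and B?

4

A longest common subsequence is ohhg (length 4); the LCS DP confirms no longer common subsequence exists.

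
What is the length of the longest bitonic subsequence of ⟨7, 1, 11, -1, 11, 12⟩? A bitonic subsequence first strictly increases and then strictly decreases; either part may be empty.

Let inc[i] be the LIS ending at i and dec[i] the longest strictly decreasing subsequence starting at i. inc = [1, 1, 2, 1, 2, 3], dec = [3, 2, 2, 1, 1, 1].
max_i inc[i]+dec[i]−1 = 3, with one witness 7, 1, -1.

3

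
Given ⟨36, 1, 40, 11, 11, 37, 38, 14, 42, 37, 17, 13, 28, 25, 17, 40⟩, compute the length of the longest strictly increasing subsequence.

6

Scanning left to right, the best length ending at each element is: 36→1, 1→1, 40→2, 11→2, 11→2, 37→3, 38→4, 14→3, 42→5, 37→4, 17→4, 13→3, 28→5, 25→5, 17→4, 40→6.
So the longest increasing subsequence has length 6, e.g. 1, 11, 14, 17, 28, 40.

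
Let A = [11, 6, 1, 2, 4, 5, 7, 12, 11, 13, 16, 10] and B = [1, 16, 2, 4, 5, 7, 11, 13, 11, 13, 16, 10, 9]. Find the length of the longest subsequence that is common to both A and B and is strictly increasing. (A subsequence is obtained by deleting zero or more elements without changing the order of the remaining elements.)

8

For each value that appears in both, track the longest common increasing run ending there.
The best achievable length is 8; one witness is 1, 2, 4, 5, 7, 11, 13, 16 (A-positions 3,4,5,6,7,9,10,11, B-positions 1,3,4,5,6,7,8,11).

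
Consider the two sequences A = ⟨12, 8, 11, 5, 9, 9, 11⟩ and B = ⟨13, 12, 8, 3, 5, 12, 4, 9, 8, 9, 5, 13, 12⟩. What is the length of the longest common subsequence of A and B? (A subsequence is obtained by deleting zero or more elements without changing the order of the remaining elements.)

5

Backtracking the LCS table gives one alignment: 12 (A1,B2) → 8 (A2,B3) → 5 (A4,B5) → 9 (A5,B8) → 9 (A6,B10).
So the longest common subsequence has length 5.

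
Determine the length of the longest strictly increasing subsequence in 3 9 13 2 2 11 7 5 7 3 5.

Let dp[i] be the longest increasing subsequence ending at position i. Then dp = [1, 2, 3, 1, 1, 3, 2, 2, 3, 2, 3].
The maximum is 3; one witness is 3, 9, 13 at positions 1,2,3.

3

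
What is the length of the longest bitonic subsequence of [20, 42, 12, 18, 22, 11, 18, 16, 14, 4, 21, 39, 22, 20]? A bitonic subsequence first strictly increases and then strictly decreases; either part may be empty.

7

One longest bitonic subsequence is 20, 42, 22, 18, 16, 14, 4 (positions 1,2,5,7,8,9,10): it rises to 42 then falls. Length 7 is optimal.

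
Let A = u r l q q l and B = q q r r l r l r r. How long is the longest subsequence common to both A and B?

Backtracking the LCS table gives one alignment: r (A2,B4) → l (A3,B5) → l (A6,B7).
So the longest common subsequence has length 3.

3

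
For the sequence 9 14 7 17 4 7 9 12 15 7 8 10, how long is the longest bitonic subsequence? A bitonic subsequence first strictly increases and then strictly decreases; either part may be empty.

6

Let inc[i] be the LIS ending at i and dec[i] the longest strictly decreasing subsequence starting at i. inc = [1, 2, 1, 3, 1, 2, 3, 4, 5, 2, 3, 4], dec = [3, 3, 2, 3, 1, 1, 2, 2, 2, 1, 1, 1].
max_i inc[i]+dec[i]−1 = 6, with one witness 4, 7, 9, 12, 15, 10.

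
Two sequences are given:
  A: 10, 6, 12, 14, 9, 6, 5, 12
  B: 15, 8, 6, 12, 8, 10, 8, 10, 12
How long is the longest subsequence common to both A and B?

3

Backtracking the LCS table gives one alignment: 6 (A2,B3) → 12 (A3,B4) → 12 (A8,B9).
So the longest common subsequence has length 3.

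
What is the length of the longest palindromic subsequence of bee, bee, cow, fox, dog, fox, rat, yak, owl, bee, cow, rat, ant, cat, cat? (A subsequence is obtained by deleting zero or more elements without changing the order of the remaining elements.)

One longest palindromic subsequence is cow fox dog fox cow (positions 3,4,5,6,11); it reads the same forward and backward, and the interval DP gives dp[1][15] = 5.

5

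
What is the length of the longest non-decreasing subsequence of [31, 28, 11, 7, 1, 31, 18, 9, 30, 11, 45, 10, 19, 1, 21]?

5

One longest non-decreasing subsequence is 7, 9, 11, 19, 21 (positions 4,8,10,13,15), of length 5; no longer one exists.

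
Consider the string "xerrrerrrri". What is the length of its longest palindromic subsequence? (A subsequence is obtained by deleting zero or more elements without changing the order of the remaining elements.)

7

One longest palindromic subsequence is rrrrrrr (positions 3,4,5,7,8,9,10); it reads the same forward and backward, and the interval DP gives dp[1][11] = 7.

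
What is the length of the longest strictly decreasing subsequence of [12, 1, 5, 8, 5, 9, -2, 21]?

4

Let dp[i] be the longest decreasing subsequence ending at position i. Then dp = [1, 2, 2, 2, 3, 2, 4, 1].
The maximum is 4; one witness is 12, 8, 5, -2 at positions 1,4,5,7.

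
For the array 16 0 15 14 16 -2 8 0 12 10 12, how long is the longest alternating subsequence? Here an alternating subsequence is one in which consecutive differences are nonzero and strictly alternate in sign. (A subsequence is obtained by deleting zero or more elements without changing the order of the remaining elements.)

A longest alternating subsequence is 16, 0, 15, 14, 16, -2, 8, 0, 12, 10, 12 (positions 1,2,3,4,5,6,7,8,9,10,11); its 10 consecutive differences strictly alternate in sign, and length 11 is optimal.

11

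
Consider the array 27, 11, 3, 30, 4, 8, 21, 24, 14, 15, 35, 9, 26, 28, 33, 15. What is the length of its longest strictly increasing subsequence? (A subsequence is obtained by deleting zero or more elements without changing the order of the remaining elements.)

8

Scanning left to right, the best length ending at each element is: 27→1, 11→1, 3→1, 30→2, 4→2, 8→3, 21→4, 24→5, 14→4, 15→5, 35→6, 9→4, 26→6, 28→7, 33→8, 15→5.
So the longest increasing subsequence has length 8, e.g. 3, 4, 8, 21, 24, 26, 28, 33.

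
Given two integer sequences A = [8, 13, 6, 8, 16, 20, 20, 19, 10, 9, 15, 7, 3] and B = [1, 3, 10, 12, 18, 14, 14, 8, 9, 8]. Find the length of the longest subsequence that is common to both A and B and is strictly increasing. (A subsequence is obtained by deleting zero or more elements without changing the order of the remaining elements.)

A longest common strictly increasing subsequence is 8, 9 (length 2); it appears in order in both A and B, and no longer such subsequence exists.

2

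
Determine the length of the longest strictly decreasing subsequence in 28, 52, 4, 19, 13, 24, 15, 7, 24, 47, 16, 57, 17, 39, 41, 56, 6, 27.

5

One longest decreasing subsequence is 28, 19, 13, 7, 6 (positions 1,4,5,8,17), of length 5; no longer one exists.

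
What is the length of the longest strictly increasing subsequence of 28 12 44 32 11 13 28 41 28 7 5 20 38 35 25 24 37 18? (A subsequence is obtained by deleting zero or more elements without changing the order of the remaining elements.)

5

Let dp[i] be the longest increasing subsequence ending at position i. Then dp = [1, 1, 2, 2, 1, 2, 3, 4, 3, 1, 1, 3, 4, 4, 4, 4, 5, 3].
The maximum is 5; one witness is 12, 13, 28, 35, 37 at positions 2,6,7,14,17.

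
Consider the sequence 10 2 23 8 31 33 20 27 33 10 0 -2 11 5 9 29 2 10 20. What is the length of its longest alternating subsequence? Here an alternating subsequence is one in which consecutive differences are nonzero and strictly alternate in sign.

A longest alternating subsequence is 10, 2, 23, 8, 31, 20, 27, 10, 11, 5, 9, 2, 10 (positions 1,2,3,4,5,7,8,10,13,14,15,17,18); its 12 consecutive differences strictly alternate in sign, and length 13 is optimal.

13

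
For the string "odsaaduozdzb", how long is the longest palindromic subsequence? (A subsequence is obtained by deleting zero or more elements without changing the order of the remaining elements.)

6

Using dp[i][j] = 2 + dp[i+1][j−1] if the ends match, else max(dp[i+1][j], dp[i][j−1]):
dp[1][12] = 6. A witness is odaado at positions 1,2,4,5,6,8.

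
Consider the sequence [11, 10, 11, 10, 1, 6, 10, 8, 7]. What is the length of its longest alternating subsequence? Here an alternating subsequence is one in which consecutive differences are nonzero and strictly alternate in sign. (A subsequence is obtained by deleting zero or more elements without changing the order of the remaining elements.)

6

Track the best alternating length ending on an up-step vs a down-step at each position: up/down = 1/1, 1/2, 3/1, 1/4, 1/4, 5/4, 5/4, 5/6, 5/6.
The maximum over both is 6; one such subsequence is 11, 10, 11, 1, 10, 8.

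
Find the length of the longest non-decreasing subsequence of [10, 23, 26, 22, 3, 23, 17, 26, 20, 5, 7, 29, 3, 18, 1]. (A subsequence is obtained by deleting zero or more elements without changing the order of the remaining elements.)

Let dp[i] be the longest non-decreasing subsequence ending at position i. Then dp = [1, 2, 3, 2, 1, 3, 2, 4, 3, 2, 3, 5, 2, 4, 1].
The maximum is 5; one witness is 10, 23, 26, 26, 29 at positions 1,2,3,8,12.

5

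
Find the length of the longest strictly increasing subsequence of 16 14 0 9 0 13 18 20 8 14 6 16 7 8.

One longest increasing subsequence is 0, 9, 13, 18, 20 (positions 3,4,6,7,8), of length 5; no longer one exists.

5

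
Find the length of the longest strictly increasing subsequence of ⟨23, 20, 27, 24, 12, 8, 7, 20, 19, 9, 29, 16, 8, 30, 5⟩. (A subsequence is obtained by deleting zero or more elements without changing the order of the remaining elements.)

4

Let dp[i] be the longest increasing subsequence ending at position i. Then dp = [1, 1, 2, 2, 1, 1, 1, 2, 2, 2, 3, 3, 2, 4, 1].
The maximum is 4; one witness is 23, 27, 29, 30 at positions 1,3,11,14.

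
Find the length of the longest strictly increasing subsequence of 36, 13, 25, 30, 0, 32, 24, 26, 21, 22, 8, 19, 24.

Scanning left to right, the best length ending at each element is: 36→1, 13→1, 25→2, 30→3, 0→1, 32→4, 24→2, 26→3, 21→2, 22→3, 8→2, 19→3, 24→4.
So the longest increasing subsequence has length 4, e.g. 13, 25, 30, 32.

4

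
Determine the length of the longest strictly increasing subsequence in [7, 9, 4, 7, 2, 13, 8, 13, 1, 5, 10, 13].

5

Let dp[i] be the longest increasing subsequence ending at position i. Then dp = [1, 2, 1, 2, 1, 3, 3, 4, 1, 2, 4, 5].
The maximum is 5; one witness is 4, 7, 8, 10, 13 at positions 3,4,7,11,12.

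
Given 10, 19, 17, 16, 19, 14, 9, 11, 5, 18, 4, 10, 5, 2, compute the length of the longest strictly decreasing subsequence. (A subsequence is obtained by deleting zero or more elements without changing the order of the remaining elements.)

One longest decreasing subsequence is 19, 17, 16, 14, 9, 5, 4, 2 (positions 2,3,4,6,7,9,11,14), of length 8; no longer one exists.

8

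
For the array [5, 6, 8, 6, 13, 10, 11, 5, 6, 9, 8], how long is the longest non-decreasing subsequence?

5

Let dp[i] be the longest non-decreasing subsequence ending at position i. Then dp = [1, 2, 3, 3, 4, 4, 5, 2, 4, 5, 5].
The maximum is 5; one witness is 5, 6, 8, 10, 11 at positions 1,2,3,6,7.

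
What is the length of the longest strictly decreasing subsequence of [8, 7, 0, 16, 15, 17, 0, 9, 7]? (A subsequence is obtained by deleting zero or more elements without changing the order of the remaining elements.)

4

Let dp[i] be the longest decreasing subsequence ending at position i. Then dp = [1, 2, 3, 1, 2, 1, 3, 3, 4].
The maximum is 4; one witness is 16, 15, 9, 7 at positions 4,5,8,9.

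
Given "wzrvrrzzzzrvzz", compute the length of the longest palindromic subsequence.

Using dp[i][j] = 2 + dp[i+1][j−1] if the ends match, else max(dp[i+1][j], dp[i][j−1]):
dp[1][14] = 10. A witness is zvrzzzzrvz at positions 2,4,5,7,8,9,10,11,12,14.

10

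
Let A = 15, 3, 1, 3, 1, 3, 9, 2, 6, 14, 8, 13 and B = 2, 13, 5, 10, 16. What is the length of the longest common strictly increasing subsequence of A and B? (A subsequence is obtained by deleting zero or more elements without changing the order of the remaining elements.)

2

For each value that appears in both, track the longest common increasing run ending there.
The best achievable length is 2; one witness is 2, 13 (A-positions 8,12, B-positions 1,2).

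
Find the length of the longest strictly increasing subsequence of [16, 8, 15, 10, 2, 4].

2

Let dp[i] be the longest increasing subsequence ending at position i. Then dp = [1, 1, 2, 2, 1, 2].
The maximum is 2; one witness is 8, 15 at positions 2,3.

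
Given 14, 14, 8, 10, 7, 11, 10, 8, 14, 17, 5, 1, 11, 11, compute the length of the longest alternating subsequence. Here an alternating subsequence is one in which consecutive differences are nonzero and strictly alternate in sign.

9

Track the best alternating length ending on an up-step vs a down-step at each position: up/down = 1/1, 1/1, 1/2, 3/2, 1/4, 5/2, 5/6, 5/6, 7/1, 7/1, 1/8, 1/8, 9/8, 9/8.
The maximum over both is 9; one such subsequence is 14, 8, 10, 7, 11, 10, 14, 5, 11.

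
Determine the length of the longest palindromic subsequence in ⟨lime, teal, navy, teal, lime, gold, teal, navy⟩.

5

Using dp[i][j] = 2 + dp[i+1][j−1] if the ends match, else max(dp[i+1][j], dp[i][j−1]):
dp[1][8] = 5. A witness is navy teal gold teal navy at positions 3,4,6,7,8.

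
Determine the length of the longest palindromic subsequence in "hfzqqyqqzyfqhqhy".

11

One longest palindromic subsequence is hfzqqyqqzfh (positions 1,2,3,4,5,6,7,8,9,11,15); it reads the same forward and backward, and the interval DP gives dp[1][16] = 11.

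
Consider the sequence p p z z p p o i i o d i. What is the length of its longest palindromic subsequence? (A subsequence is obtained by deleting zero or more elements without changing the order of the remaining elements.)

One longest palindromic subsequence is ppzzpp (positions 1,2,3,4,5,6); it reads the same forward and backward, and the interval DP gives dp[1][12] = 6.

6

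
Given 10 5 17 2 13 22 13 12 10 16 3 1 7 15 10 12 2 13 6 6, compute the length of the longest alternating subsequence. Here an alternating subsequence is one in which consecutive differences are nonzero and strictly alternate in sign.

14

A longest alternating subsequence is 10, 5, 17, 2, 22, 13, 16, 3, 15, 10, 12, 2, 13, 6 (positions 1,2,3,4,6,7,10,11,14,15,16,17,18,19); its 13 consecutive differences strictly alternate in sign, and length 14 is optimal.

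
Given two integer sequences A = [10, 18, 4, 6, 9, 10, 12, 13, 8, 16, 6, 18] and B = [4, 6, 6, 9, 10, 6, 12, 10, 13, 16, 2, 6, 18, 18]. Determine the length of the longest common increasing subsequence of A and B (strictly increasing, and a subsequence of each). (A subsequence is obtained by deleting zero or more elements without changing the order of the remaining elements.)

A longest common strictly increasing subsequence is 4, 6, 9, 10, 12, 13, 16, 18 (length 8); it appears in order in both A and B, and no longer such subsequence exists.

8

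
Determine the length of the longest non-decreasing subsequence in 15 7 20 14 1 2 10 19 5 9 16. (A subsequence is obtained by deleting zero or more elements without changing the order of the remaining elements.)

Let dp[i] be the longest non-decreasing subsequence ending at position i. Then dp = [1, 1, 2, 2, 1, 2, 3, 4, 3, 4, 5].
The maximum is 5; one witness is 1, 2, 5, 9, 16 at positions 5,6,9,10,11.

5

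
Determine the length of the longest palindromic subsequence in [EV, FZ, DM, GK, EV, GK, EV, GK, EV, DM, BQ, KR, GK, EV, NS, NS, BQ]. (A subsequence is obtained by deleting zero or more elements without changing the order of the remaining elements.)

Using dp[i][j] = 2 + dp[i+1][j−1] if the ends match, else max(dp[i+1][j], dp[i][j−1]):
dp[1][17] = 9. A witness is EV GK EV GK EV GK EV GK EV at positions 1,4,5,6,7,8,9,13,14.

9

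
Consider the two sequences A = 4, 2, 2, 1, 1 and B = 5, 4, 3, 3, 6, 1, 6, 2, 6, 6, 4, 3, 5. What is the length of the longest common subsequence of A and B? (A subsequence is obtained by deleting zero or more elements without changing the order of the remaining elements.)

2

Backtracking the LCS table gives one alignment: 4 (A1,B2) → 2 (A2,B8).
So the longest common subsequence has length 2.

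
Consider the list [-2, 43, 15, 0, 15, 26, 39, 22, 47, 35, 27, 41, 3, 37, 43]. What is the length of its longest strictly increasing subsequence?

Scanning left to right, the best length ending at each element is: -2→1, 43→2, 15→2, 0→2, 15→3, 26→4, 39→5, 22→4, 47→6, 35→5, 27→5, 41→6, 3→3, 37→6, 43→7.
So the longest increasing subsequence has length 7, e.g. -2, 0, 15, 26, 39, 41, 43.

7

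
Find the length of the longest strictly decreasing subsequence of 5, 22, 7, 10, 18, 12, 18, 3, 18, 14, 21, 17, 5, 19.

4

Let dp[i] be the longest decreasing subsequence ending at position i. Then dp = [1, 1, 2, 2, 2, 3, 2, 4, 2, 3, 2, 3, 4, 3].
The maximum is 4; one witness is 22, 18, 12, 3 at positions 2,5,6,8.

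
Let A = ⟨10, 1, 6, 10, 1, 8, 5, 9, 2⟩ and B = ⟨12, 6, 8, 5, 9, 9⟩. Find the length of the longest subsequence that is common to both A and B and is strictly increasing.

A longest common strictly increasing subsequence is 6, 8, 9 (length 3); it appears in order in both A and B, and no longer such subsequence exists.

3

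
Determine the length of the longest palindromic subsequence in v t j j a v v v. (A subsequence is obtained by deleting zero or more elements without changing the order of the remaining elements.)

One longest palindromic subsequence is vvvv (positions 1,6,7,8); it reads the same forward and backward, and the interval DP gives dp[1][8] = 4.

4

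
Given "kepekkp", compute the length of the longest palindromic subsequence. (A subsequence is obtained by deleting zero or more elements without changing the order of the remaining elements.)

One longest palindromic subsequence is kepek (positions 1,2,3,4,6); it reads the same forward and backward, and the interval DP gives dp[1][7] = 5.

5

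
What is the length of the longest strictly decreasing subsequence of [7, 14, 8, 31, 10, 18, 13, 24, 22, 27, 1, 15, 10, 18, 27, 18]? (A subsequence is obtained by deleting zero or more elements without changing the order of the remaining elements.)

Scanning left to right, the best length ending at each element is: 7→1, 14→1, 8→2, 31→1, 10→2, 18→2, 13→3, 24→2, 22→3, 27→2, 1→4, 15→4, 10→5, 18→4, 27→2, 18→4.
So the longest decreasing subsequence has length 5, e.g. 31, 24, 22, 15, 10.

5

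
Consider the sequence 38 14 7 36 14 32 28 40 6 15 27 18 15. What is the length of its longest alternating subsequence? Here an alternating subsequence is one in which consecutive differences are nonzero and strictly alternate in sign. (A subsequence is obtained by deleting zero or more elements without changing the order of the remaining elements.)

10

A longest alternating subsequence is 38, 14, 36, 14, 32, 28, 40, 6, 27, 18 (positions 1,2,4,5,6,7,8,9,11,12); its 9 consecutive differences strictly alternate in sign, and length 10 is optimal.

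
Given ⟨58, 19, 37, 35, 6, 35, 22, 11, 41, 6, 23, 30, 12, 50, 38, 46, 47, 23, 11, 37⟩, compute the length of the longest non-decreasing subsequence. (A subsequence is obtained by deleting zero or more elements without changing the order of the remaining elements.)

7

Let dp[i] be the longest non-decreasing subsequence ending at position i. Then dp = [1, 1, 2, 2, 1, 3, 2, 2, 4, 2, 3, 4, 3, 5, 5, 6, 7, 4, 3, 5].
The maximum is 7; one witness is 19, 22, 23, 30, 38, 46, 47 at positions 2,7,11,12,15,16,17.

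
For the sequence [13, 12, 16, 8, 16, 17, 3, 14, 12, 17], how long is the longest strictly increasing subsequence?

One longest increasing subsequence is 13, 16, 17 (positions 1,3,6), of length 3; no longer one exists.

3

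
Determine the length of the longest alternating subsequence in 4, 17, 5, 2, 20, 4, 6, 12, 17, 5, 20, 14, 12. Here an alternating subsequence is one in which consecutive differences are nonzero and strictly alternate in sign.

A longest alternating subsequence is 4, 17, 5, 20, 4, 6, 5, 20, 14 (positions 1,2,3,5,6,7,10,11,12); its 8 consecutive differences strictly alternate in sign, and length 9 is optimal.

9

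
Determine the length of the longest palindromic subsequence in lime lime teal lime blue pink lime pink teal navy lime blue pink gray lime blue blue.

9

Using dp[i][j] = 2 + dp[i+1][j−1] if the ends match, else max(dp[i+1][j], dp[i][j−1]):
dp[1][17] = 9. A witness is lime lime teal pink lime pink teal lime lime at positions 1,2,3,6,7,8,9,11,15.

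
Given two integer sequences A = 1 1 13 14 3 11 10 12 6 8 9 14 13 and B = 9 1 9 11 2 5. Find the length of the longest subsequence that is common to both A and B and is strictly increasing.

2

A longest common strictly increasing subsequence is 1, 9 (length 2); it appears in order in both A and B, and no longer such subsequence exists.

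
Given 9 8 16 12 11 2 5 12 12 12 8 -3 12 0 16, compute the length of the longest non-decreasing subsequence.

Let dp[i] be the longest non-decreasing subsequence ending at position i. Then dp = [1, 1, 2, 2, 2, 1, 2, 3, 4, 5, 3, 1, 6, 2, 7].
The maximum is 7; one witness is 9, 12, 12, 12, 12, 12, 16 at positions 1,4,8,9,10,13,15.

7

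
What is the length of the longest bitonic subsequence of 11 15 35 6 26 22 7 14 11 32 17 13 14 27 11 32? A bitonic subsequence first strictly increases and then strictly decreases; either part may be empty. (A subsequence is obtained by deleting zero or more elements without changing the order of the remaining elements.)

8

Let inc[i] be the LIS ending at i and dec[i] the longest strictly decreasing subsequence starting at i. inc = [1, 2, 3, 1, 3, 3, 2, 3, 3, 4, 4, 4, 5, 6, 3, 7], dec = [2, 4, 6, 1, 5, 4, 1, 3, 1, 4, 3, 2, 2, 2, 1, 1].
max_i inc[i]+dec[i]−1 = 8, with one witness 11, 15, 35, 26, 22, 17, 14, 11.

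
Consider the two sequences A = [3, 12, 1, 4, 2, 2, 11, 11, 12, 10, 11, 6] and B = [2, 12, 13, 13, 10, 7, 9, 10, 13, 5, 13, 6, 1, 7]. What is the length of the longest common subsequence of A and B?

4

Backtracking the LCS table gives one alignment: 2 (A6,B1) → 12 (A9,B2) → 10 (A10,B8) → 6 (A12,B12).
So the longest common subsequence has length 4.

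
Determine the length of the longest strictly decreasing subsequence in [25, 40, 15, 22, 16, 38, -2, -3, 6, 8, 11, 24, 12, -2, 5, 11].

Scanning left to right, the best length ending at each element is: 25→1, 40→1, 15→2, 22→2, 16→3, 38→2, -2→4, -3→5, 6→4, 8→4, 11→4, 24→3, 12→4, -2→5, 5→5, 11→5.
So the longest decreasing subsequence has length 5, e.g. 25, 22, 16, -2, -3.

5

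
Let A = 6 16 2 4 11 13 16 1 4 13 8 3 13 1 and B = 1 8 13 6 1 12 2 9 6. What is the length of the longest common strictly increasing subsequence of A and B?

For each value that appears in both, track the longest common increasing run ending there.
The best achievable length is 3; one witness is 1, 8, 13 (A-positions 8,11,13, B-positions 1,2,3).

3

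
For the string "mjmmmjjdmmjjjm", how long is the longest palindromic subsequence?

Using dp[i][j] = 2 + dp[i+1][j−1] if the ends match, else max(dp[i+1][j], dp[i][j−1]):
dp[1][14] = 10. A witness is mjjjmmjjjm at positions 1,2,6,7,9,10,11,12,13,14.

10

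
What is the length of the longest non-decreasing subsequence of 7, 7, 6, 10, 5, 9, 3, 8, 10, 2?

4

Let dp[i] be the longest non-decreasing subsequence ending at position i. Then dp = [1, 2, 1, 3, 1, 3, 1, 3, 4, 1].
The maximum is 4; one witness is 7, 7, 10, 10 at positions 1,2,4,9.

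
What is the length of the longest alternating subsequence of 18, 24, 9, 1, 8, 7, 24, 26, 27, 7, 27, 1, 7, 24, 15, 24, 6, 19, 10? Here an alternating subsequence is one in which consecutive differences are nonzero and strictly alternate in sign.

15

Track the best alternating length ending on an up-step vs a down-step at each position: up/down = 1/1, 2/1, 1/3, 1/3, 4/3, 4/5, 6/1, 6/1, 6/1, 4/7, 8/1, 1/9, 10/9, 10/9, 10/11, 12/9, 10/13, 14/13, 14/15.
The maximum over both is 15; one such subsequence is 18, 24, 1, 8, 7, 24, 7, 27, 1, 24, 15, 24, 6, 19, 10.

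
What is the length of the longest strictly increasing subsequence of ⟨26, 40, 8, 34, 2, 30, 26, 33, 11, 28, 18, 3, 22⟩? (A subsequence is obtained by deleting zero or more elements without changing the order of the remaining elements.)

Let dp[i] be the longest increasing subsequence ending at position i. Then dp = [1, 2, 1, 2, 1, 2, 2, 3, 2, 3, 3, 2, 4].
The maximum is 4; one witness is 8, 11, 18, 22 at positions 3,9,11,13.

4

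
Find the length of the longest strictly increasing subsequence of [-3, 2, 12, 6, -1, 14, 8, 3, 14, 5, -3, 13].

5

One longest increasing subsequence is -3, 2, 6, 8, 14 (positions 1,2,4,7,9), of length 5; no longer one exists.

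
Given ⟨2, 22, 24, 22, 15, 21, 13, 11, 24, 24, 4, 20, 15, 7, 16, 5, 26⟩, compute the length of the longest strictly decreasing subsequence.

7

Let dp[i] be the longest decreasing subsequence ending at position i. Then dp = [1, 1, 1, 2, 3, 3, 4, 5, 1, 1, 6, 4, 5, 6, 5, 7, 1].
The maximum is 7; one witness is 24, 22, 15, 13, 11, 7, 5 at positions 3,4,5,7,8,14,16.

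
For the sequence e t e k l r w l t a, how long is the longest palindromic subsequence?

5

Using dp[i][j] = 2 + dp[i+1][j−1] if the ends match, else max(dp[i+1][j], dp[i][j−1]):
dp[1][10] = 5. A witness is tlwlt at positions 2,5,7,8,9.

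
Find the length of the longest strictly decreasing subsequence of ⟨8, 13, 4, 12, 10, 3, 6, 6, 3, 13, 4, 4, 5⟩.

Let dp[i] be the longest decreasing subsequence ending at position i. Then dp = [1, 1, 2, 2, 3, 4, 4, 4, 5, 1, 5, 5, 5].
The maximum is 5; one witness is 13, 12, 10, 6, 3 at positions 2,4,5,7,9.

5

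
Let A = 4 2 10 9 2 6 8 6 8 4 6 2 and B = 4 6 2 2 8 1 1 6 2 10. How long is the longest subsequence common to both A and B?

6

A longest common subsequence is 4, 2, 2, 8, 6, 2 (length 6); the LCS DP confirms no longer common subsequence exists.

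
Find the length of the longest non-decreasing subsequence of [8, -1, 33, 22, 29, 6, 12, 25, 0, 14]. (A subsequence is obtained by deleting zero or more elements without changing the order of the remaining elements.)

One longest non-decreasing subsequence is -1, 6, 12, 25 (positions 2,6,7,8), of length 4; no longer one exists.

4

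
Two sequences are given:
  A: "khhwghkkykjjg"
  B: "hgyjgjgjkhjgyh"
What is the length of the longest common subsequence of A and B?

Backtracking the LCS table gives one alignment: h (A3,B1) → g (A5,B2) → y (A9,B3) → k (A10,B9) → j (A12,B11) → g (A13,B12).
So the longest common subsequence has length 6.

6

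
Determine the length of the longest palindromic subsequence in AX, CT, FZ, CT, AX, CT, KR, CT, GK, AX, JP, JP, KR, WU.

7

One longest palindromic subsequence is AX CT CT AX CT CT AX (positions 1,2,4,5,6,8,10); it reads the same forward and backward, and the interval DP gives dp[1][14] = 7.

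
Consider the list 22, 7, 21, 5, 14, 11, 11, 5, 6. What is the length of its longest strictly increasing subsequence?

2

One longest increasing subsequence is 7, 21 (positions 2,3), of length 2; no longer one exists.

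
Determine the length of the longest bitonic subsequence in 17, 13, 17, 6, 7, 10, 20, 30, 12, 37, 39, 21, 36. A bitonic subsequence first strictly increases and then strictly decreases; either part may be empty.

8

Let inc[i] be the LIS ending at i and dec[i] the longest strictly decreasing subsequence starting at i. inc = [1, 1, 2, 1, 2, 3, 4, 5, 4, 6, 7, 5, 6], dec = [3, 2, 2, 1, 1, 1, 2, 2, 1, 2, 2, 1, 1].
max_i inc[i]+dec[i]−1 = 8, with one witness 6, 7, 10, 20, 30, 37, 39, 36.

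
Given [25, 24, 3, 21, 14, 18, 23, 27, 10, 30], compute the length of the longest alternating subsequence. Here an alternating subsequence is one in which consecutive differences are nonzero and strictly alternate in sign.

7

A longest alternating subsequence is 25, 3, 21, 14, 18, 10, 30 (positions 1,3,4,5,6,9,10); its 6 consecutive differences strictly alternate in sign, and length 7 is optimal.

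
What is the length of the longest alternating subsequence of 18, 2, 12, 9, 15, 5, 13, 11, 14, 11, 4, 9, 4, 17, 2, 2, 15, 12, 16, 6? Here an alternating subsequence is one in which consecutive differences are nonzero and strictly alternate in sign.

18

A longest alternating subsequence is 18, 2, 12, 9, 15, 5, 13, 11, 14, 4, 9, 4, 17, 2, 15, 12, 16, 6 (positions 1,2,3,4,5,6,7,8,9,11,12,13,14,15,17,18,19,20); its 17 consecutive differences strictly alternate in sign, and length 18 is optimal.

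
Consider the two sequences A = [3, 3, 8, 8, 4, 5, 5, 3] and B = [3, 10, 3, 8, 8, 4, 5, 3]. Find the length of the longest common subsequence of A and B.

Backtracking the LCS table gives one alignment: 3 (A1,B1) → 3 (A2,B3) → 8 (A3,B4) → 8 (A4,B5) → 4 (A5,B6) → 5 (A7,B7) → 3 (A8,B8).
So the longest common subsequence has length 7.

7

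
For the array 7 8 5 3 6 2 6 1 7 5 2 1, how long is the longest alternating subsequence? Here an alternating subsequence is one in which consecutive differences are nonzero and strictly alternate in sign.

Track the best alternating length ending on an up-step vs a down-step at each position: up/down = 1/1, 2/1, 1/3, 1/3, 4/3, 1/5, 6/3, 1/7, 8/3, 8/9, 8/9, 1/9.
The maximum over both is 9; one such subsequence is 7, 8, 5, 6, 2, 6, 1, 7, 5.

9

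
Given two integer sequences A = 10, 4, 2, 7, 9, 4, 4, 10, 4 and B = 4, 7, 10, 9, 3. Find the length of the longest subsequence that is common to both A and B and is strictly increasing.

3

A longest common strictly increasing subsequence is 4, 7, 10 (length 3); it appears in order in both A and B, and no longer such subsequence exists.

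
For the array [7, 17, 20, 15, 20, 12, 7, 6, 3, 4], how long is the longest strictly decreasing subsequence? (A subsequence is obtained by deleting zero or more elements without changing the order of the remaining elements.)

6

One longest decreasing subsequence is 17, 15, 12, 7, 6, 3 (positions 2,4,6,7,8,9), of length 6; no longer one exists.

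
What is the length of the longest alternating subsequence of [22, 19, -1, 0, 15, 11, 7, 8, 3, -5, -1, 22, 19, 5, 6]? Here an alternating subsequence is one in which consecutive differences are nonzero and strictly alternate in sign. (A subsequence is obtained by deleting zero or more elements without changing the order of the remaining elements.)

9

Track the best alternating length ending on an up-step vs a down-step at each position: up/down = 1/1, 1/2, 1/2, 3/2, 3/2, 3/4, 3/4, 5/4, 3/6, 1/6, 7/6, 7/1, 7/8, 7/8, 9/8.
The maximum over both is 9; one such subsequence is 22, -1, 15, 7, 8, 3, 22, 5, 6.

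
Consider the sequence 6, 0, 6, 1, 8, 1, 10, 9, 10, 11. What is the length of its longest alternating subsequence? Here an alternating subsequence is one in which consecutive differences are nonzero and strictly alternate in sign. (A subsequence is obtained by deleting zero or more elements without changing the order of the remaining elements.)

A longest alternating subsequence is 6, 0, 6, 1, 8, 1, 10, 9, 10 (positions 1,2,3,4,5,6,7,8,9); its 8 consecutive differences strictly alternate in sign, and length 9 is optimal.

9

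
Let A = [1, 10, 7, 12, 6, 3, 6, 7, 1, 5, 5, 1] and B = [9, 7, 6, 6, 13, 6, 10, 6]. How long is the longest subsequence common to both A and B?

3

A longest common subsequence is 7, 6, 6 (length 3); the LCS DP confirms no longer common subsequence exists.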